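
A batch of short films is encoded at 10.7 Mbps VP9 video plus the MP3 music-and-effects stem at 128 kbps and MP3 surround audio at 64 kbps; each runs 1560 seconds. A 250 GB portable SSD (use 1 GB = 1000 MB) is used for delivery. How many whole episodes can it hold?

117

Audio total: 128 + 64 = 192 kbps = 0.192 Mbps.
Total bitrate: 10.892 Mbps.
Per item: 10.892 Mbps × 1560 s = 16,992 Mb = 2,124 MB.
Capacity: 250 GB = 2,000,000 Mb; 117.71 items → 117 complete.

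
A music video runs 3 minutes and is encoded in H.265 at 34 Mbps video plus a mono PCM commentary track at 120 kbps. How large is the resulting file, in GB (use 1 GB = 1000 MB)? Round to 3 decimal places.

3 min = 180 s
Audio: 120 kbps = 0.120 Mbps.
Total bitrate: 34 + 0.120 = 34.120 Mbps.
Stream data: 34.120 Mbps × 180 s = 6141.6 Mb.
6,142 Mb ÷ 8 = 767.7 MB → 0.7677 GB.

0.768 GB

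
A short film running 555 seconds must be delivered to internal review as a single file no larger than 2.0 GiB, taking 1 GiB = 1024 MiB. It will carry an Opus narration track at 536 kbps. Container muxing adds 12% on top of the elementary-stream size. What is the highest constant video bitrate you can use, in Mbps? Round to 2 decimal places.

Budget: 2.0 GiB = 17179.9 Mb.
Stream payload after overhead: 17179.9 / 1.12 = 15339.2 Mb.
Total bitrate budget: 15339.2 Mb / 555 s = 27.638 Mbps.
Audio: 536 kbps = 0.536 Mbps.
Video: 27.638 − 0.536 = 27.102 Mbps.

27.10 Mbps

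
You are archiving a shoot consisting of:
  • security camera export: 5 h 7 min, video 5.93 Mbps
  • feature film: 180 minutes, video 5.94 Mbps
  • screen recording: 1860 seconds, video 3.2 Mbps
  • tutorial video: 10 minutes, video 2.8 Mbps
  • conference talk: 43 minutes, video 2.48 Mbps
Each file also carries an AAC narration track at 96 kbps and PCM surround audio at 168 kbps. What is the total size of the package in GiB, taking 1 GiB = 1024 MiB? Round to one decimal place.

Audio total: 96 + 168 = 264 kbps = 0.264 Mbps.
security camera export: 6.194 Mbps × 18420 s = 114093.5 Mb
feature film: 6.204 Mbps × 10800 s = 67003.2 Mb
screen recording: 3.464 Mbps × 1860 s = 6443.0 Mb
tutorial video: 3.064 Mbps × 600 s = 1838.4 Mb
conference talk: 2.744 Mbps × 2580 s = 7079.5 Mb
Total: 196457.6 Mb = 24557.2 MB.
= 22.87 GiB.

22.9 GiB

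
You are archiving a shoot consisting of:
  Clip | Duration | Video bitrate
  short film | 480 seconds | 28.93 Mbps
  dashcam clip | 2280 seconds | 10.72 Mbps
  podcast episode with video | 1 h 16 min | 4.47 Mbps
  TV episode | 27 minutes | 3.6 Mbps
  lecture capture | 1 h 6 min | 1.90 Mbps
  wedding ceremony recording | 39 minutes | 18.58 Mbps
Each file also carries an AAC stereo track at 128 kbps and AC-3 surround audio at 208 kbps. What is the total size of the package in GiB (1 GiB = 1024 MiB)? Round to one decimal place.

Audio total: 128 + 208 = 336 kbps = 0.336 Mbps.
short film: 29.266 Mbps × 480 s = 14047.7 Mb
dashcam clip: 11.056 Mbps × 2280 s = 25207.7 Mb
podcast episode with video: 4.806 Mbps × 4560 s = 21915.4 Mb
TV episode: 3.936 Mbps × 1620 s = 6376.3 Mb
lecture capture: 2.236 Mbps × 3960 s = 8854.6 Mb
wedding ceremony recording: 18.916 Mbps × 2340 s = 44263.4 Mb
Total: 120665.0 Mb = 15083.1 MB.
= 14.05 GiB.

14.0 GiB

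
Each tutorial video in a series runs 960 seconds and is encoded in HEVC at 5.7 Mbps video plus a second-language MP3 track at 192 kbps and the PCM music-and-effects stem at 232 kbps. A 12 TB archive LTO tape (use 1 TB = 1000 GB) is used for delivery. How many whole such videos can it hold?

Audio total: 192 + 232 = 424 kbps = 0.424 Mbps.
Total bitrate: 6.124 Mbps.
Per item: 6.124 Mbps × 960 s = 5,879 Mb = 734.9 MB.
Capacity: 12 TB = 96,000,000 Mb; 16329.20 items → 16329 complete.

16329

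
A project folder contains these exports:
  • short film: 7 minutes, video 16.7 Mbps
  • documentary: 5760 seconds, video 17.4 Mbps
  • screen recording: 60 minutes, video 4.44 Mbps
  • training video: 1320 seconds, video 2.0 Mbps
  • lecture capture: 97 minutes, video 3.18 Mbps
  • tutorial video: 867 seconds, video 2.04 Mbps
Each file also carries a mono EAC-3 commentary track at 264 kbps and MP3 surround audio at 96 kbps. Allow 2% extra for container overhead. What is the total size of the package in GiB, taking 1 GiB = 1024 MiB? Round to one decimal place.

18.1 GiB

Audio total: 264 + 96 = 360 kbps = 0.360 Mbps.
short film: 17.060 Mbps × 420 s × 1.02 = 7308.5 Mb
documentary: 17.760 Mbps × 5760 s × 1.02 = 104343.6 Mb
screen recording: 4.800 Mbps × 3600 s × 1.02 = 17625.6 Mb
training video: 2.360 Mbps × 1320 s × 1.02 = 3177.5 Mb
lecture capture: 3.540 Mbps × 5820 s × 1.02 = 21014.9 Mb
tutorial video: 2.400 Mbps × 867 s × 1.02 = 2122.4 Mb
Total: 155592.4 Mb = 19449.1 MB.
= 18.11 GiB.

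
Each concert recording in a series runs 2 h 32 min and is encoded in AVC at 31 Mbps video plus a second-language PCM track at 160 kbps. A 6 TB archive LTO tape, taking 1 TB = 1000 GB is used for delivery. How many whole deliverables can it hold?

2 h 32 min = 152 min = 9120 s
Audio: 160 kbps = 0.160 Mbps.
Total bitrate: 31.160 Mbps.
Per item: 31.160 Mbps × 9120 s = 284,179 Mb = 35,522 MB.
Capacity: 6 TB = 48,000,000 Mb; 168.91 items → 168 complete.

168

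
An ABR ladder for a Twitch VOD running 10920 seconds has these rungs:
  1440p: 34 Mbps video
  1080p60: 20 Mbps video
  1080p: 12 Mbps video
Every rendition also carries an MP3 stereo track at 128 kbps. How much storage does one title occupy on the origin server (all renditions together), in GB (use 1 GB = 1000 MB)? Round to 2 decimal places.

Audio: 128 kbps = 0.128 Mbps.
Sum of rendition bitrates: (34+0.128) + (20+0.128) + (12+0.128) = 66.384 Mbps.
× 10920 s = 724,913 Mb = 90,614 MB = 90.61 GB.

90.61 GB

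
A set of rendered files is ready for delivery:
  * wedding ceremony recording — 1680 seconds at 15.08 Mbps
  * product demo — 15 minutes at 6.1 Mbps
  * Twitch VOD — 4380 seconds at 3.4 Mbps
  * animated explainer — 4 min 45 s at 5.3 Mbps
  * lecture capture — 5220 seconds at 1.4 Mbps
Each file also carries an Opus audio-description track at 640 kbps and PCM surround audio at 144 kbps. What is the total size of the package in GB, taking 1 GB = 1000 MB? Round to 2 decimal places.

Audio total: 640 + 144 = 784 kbps = 0.784 Mbps.
wedding ceremony recording: 15.864 Mbps × 1680 s = 26651.5 Mb
product demo: 6.884 Mbps × 900 s = 6195.6 Mb
Twitch VOD: 4.184 Mbps × 4380 s = 18325.9 Mb
animated explainer: 6.084 Mbps × 285 s = 1733.9 Mb
lecture capture: 2.184 Mbps × 5220 s = 11400.5 Mb
Total: 64307.5 Mb = 8038.4 MB.
= 8.038 GB.

8.04 GB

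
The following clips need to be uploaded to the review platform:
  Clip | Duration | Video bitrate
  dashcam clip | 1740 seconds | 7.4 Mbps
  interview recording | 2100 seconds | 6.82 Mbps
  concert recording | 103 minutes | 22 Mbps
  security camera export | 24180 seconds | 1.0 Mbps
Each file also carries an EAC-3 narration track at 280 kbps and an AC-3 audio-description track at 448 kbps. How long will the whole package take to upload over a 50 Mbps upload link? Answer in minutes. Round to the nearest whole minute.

Audio total: 280 + 448 = 728 kbps = 0.728 Mbps.
dashcam clip: 8.128 Mbps × 1740 s = 14142.7 Mb
interview recording: 7.548 Mbps × 2100 s = 15850.8 Mb
concert recording: 22.728 Mbps × 6180 s = 140459.0 Mb
security camera export: 1.728 Mbps × 24180 s = 41783.0 Mb
Total: 212235.6 Mb = 26529.5 MB.
At 50 Mbps: 212235.6 / 50 = 4245 s ≈ 70.7 minutes.

71 minutes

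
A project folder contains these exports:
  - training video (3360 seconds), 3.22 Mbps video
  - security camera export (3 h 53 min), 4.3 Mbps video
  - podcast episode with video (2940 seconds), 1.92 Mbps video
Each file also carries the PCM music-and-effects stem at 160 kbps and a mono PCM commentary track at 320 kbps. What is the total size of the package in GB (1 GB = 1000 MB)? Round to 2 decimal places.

10.79 GB

Audio total: 160 + 320 = 480 kbps = 0.480 Mbps.
training video: 3.700 Mbps × 3360 s = 12432.0 Mb
security camera export: 4.780 Mbps × 13980 s = 66824.4 Mb
podcast episode with video: 2.400 Mbps × 2940 s = 7056.0 Mb
Total: 86312.4 Mb = 10789.0 MB.
= 10.79 GB.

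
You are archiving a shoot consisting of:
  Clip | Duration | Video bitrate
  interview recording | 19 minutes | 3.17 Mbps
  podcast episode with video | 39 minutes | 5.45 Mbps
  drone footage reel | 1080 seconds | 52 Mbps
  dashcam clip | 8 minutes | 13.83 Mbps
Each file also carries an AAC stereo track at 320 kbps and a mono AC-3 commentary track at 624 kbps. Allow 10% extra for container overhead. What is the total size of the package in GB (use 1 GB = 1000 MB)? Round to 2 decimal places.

Audio total: 320 + 624 = 944 kbps = 0.944 Mbps.
interview recording: 4.114 Mbps × 1140 s × 1.10 = 5159.0 Mb
podcast episode with video: 6.394 Mbps × 2340 s × 1.10 = 16458.2 Mb
drone footage reel: 52.944 Mbps × 1080 s × 1.10 = 62897.5 Mb
dashcam clip: 14.774 Mbps × 480 s × 1.10 = 7800.7 Mb
Total: 92315.3 Mb = 11539.4 MB.
= 11.54 GB.

11.54 GB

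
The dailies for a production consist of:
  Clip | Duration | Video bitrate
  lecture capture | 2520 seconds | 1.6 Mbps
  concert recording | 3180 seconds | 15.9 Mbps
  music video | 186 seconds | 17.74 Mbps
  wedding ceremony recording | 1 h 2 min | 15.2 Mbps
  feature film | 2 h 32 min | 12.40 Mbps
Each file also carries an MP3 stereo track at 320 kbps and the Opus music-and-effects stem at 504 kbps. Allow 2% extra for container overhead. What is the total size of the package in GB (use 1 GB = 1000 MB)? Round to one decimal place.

31.0 GB

Audio total: 320 + 504 = 824 kbps = 0.824 Mbps.
lecture capture: 2.424 Mbps × 2520 s × 1.02 = 6230.6 Mb
concert recording: 16.724 Mbps × 3180 s × 1.02 = 54246.0 Mb
music video: 18.564 Mbps × 186 s × 1.02 = 3522.0 Mb
wedding ceremony recording: 16.024 Mbps × 3720 s × 1.02 = 60801.5 Mb
feature film: 13.224 Mbps × 9120 s × 1.02 = 123014.9 Mb
Total: 247815.0 Mb = 30976.9 MB.
= 30.98 GB.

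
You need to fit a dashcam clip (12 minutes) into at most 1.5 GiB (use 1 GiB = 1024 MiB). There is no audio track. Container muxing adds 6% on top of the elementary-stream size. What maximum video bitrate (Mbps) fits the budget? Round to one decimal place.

16.9 Mbps

Budget: 1.5 GiB = 12884.9 Mb.
Stream payload after overhead: 12884.9 / 1.06 = 12155.6 Mb.
12 min = 720 s
Total bitrate budget: 12155.6 Mb / 720 s = 16.883 Mbps.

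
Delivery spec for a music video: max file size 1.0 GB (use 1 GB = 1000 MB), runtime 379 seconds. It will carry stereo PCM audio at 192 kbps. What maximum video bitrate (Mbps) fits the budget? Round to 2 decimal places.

20.92 Mbps

Budget: 1.0 GB = 8000.0 Mb.
Total bitrate budget: 8000.0 Mb / 379 s = 21.108 Mbps.
Audio: 192 kbps = 0.192 Mbps.
Video: 21.108 − 0.192 = 20.916 Mbps.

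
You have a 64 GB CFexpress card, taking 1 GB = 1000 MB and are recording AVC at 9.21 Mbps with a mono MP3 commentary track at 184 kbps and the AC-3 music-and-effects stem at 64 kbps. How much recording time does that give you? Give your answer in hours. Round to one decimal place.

15.0 hours

Audio total: 184 + 64 = 248 kbps = 0.248 Mbps.
Total bitrate: 9.21 + 0.248 = 9.458 Mbps.
Capacity: 64 GB = 512,000 Mb.
Recording time: 512,000 / 9.458 = 54,134 s ≈ 15.0 hours.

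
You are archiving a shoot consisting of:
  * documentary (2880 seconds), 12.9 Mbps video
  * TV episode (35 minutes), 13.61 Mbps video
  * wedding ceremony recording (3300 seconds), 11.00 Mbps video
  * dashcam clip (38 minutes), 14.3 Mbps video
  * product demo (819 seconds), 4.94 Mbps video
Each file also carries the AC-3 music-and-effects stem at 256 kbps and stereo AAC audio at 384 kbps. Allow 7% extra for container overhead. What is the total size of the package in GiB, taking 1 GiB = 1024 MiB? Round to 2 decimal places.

Audio total: 256 + 384 = 640 kbps = 0.640 Mbps.
documentary: 13.540 Mbps × 2880 s × 1.07 = 41724.9 Mb
TV episode: 14.250 Mbps × 2100 s × 1.07 = 32019.8 Mb
wedding ceremony recording: 11.640 Mbps × 3300 s × 1.07 = 41100.8 Mb
dashcam clip: 14.940 Mbps × 2280 s × 1.07 = 36447.6 Mb
product demo: 5.580 Mbps × 819 s × 1.07 = 4889.9 Mb
Total: 156183.0 Mb = 19522.9 MB.
= 18.18 GiB.

18.18 GiB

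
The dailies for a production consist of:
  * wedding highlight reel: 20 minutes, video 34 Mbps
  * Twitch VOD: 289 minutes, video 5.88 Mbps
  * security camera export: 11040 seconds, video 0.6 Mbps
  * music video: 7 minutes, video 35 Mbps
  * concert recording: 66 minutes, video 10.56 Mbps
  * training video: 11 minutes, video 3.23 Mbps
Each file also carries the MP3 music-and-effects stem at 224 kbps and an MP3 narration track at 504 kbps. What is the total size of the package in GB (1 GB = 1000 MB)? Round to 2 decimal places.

29.15 GB

Audio total: 224 + 504 = 728 kbps = 0.728 Mbps.
wedding highlight reel: 34.728 Mbps × 1200 s = 41673.6 Mb
Twitch VOD: 6.608 Mbps × 17340 s = 114582.7 Mb
security camera export: 1.328 Mbps × 11040 s = 14661.1 Mb
music video: 35.728 Mbps × 420 s = 15005.8 Mb
concert recording: 11.288 Mbps × 3960 s = 44700.5 Mb
training video: 3.958 Mbps × 660 s = 2612.3 Mb
Total: 233236.0 Mb = 29154.5 MB.
= 29.15 GB.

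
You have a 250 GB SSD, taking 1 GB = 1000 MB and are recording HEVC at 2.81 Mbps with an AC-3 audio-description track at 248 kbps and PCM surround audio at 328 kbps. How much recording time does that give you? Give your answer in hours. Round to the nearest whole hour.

164 hours

Audio total: 248 + 328 = 576 kbps = 0.576 Mbps.
Total bitrate: 2.81 + 0.576 = 3.386 Mbps.
Capacity: 250 GB = 2,000,000 Mb.
Recording time: 2,000,000 / 3.386 = 590,667 s ≈ 164 hours.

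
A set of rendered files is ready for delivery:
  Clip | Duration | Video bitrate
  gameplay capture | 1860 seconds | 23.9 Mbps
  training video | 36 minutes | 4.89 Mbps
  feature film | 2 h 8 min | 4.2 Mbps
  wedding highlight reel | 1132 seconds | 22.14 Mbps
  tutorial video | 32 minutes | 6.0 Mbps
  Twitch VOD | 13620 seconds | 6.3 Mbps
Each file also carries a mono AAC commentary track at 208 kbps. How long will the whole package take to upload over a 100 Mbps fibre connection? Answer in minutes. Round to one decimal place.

Audio: 208 kbps = 0.208 Mbps.
gameplay capture: 24.108 Mbps × 1860 s = 44840.9 Mb
training video: 5.098 Mbps × 2160 s = 11011.7 Mb
feature film: 4.408 Mbps × 7680 s = 33853.4 Mb
wedding highlight reel: 22.348 Mbps × 1132 s = 25297.9 Mb
tutorial video: 6.208 Mbps × 1920 s = 11919.4 Mb
Twitch VOD: 6.508 Mbps × 13620 s = 88639.0 Mb
Total: 215562.3 Mb = 26945.3 MB.
At 100 Mbps: 215562.3 / 100 = 2156 s ≈ 35.9 minutes.

35.9 minutes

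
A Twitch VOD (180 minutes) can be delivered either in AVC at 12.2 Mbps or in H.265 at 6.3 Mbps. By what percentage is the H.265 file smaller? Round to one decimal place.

48.4%

180 min = 10800 s
AVC: 12.200 Mbps × 10800 s = 131760.0 Mb = 15.339 GiB.
H.265: 6.300 Mbps × 10800 s = 68040.0 Mb = 7.921 GiB.
Reduction: (1 − 7.921/15.339) × 100 = 48.36%.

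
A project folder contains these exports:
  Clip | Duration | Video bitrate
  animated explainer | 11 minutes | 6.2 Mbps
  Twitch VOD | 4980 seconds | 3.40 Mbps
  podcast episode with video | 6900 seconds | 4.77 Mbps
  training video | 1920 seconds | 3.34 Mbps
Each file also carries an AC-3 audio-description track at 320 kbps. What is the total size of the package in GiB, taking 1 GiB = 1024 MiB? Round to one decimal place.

Audio: 320 kbps = 0.320 Mbps.
animated explainer: 6.520 Mbps × 660 s = 4303.2 Mb
Twitch VOD: 3.720 Mbps × 4980 s = 18525.6 Mb
podcast episode with video: 5.090 Mbps × 6900 s = 35121.0 Mb
training video: 3.660 Mbps × 1920 s = 7027.2 Mb
Total: 64977.0 Mb = 8122.1 MB.
= 7.564 GiB.

7.6 GiB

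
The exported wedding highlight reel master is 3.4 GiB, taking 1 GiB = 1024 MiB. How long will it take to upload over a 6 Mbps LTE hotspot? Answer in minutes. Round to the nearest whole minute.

81 minutes

File: 3.4 GiB = 29205.8 Mb.
At 6 Mbps: 29205.8 / 6 = 4867.6 s ≈ 81.1 minutes.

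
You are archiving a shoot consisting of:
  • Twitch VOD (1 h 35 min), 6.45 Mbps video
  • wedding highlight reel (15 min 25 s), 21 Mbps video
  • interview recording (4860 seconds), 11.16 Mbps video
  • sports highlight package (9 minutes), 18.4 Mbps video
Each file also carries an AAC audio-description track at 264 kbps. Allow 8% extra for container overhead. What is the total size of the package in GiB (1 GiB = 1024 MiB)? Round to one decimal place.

15.5 GiB

Audio: 264 kbps = 0.264 Mbps.
Twitch VOD: 6.714 Mbps × 5700 s × 1.08 = 41331.4 Mb
wedding highlight reel: 21.264 Mbps × 925 s × 1.08 = 21242.7 Mb
interview recording: 11.424 Mbps × 4860 s × 1.08 = 59962.3 Mb
sports highlight package: 18.664 Mbps × 540 s × 1.08 = 10884.8 Mb
Total: 133421.3 Mb = 16677.7 MB.
= 15.53 GiB.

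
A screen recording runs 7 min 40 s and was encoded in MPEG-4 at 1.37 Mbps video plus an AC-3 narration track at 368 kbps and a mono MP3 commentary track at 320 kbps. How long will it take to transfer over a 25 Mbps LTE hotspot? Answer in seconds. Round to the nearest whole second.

7 min 40 s = 460 s
Audio total: 368 + 320 = 688 kbps = 0.688 Mbps.
Total bitrate: 2.058 Mbps.
File: 2.058 Mbps × 460 s = 946.7 Mb.
At 25 Mbps: 946.7 / 25 = 37.9 s ≈ 37.9 seconds.

38 seconds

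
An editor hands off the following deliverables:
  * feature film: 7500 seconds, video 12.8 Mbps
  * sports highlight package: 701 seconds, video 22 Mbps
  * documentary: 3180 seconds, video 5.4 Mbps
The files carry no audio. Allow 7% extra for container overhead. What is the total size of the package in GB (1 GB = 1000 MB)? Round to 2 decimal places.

feature film: 12.800 Mbps × 7500 s × 1.07 = 102720.0 Mb
sports highlight package: 22.000 Mbps × 701 s × 1.07 = 16501.5 Mb
documentary: 5.400 Mbps × 3180 s × 1.07 = 18374.0 Mb
Total: 137595.6 Mb = 17199.4 MB.
= 17.20 GB.

17.20 GB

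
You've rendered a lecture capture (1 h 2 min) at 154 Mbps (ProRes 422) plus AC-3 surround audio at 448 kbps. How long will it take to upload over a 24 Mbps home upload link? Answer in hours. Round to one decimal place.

6.6 hours

1 h 2 min = 62 min = 3720 s
Audio: 448 kbps = 0.448 Mbps.
Total bitrate: 154.448 Mbps.
File: 154.448 Mbps × 3720 s = 574546.6 Mb.
At 24 Mbps: 574546.6 / 24 = 23939.4 s ≈ 6.65 hours.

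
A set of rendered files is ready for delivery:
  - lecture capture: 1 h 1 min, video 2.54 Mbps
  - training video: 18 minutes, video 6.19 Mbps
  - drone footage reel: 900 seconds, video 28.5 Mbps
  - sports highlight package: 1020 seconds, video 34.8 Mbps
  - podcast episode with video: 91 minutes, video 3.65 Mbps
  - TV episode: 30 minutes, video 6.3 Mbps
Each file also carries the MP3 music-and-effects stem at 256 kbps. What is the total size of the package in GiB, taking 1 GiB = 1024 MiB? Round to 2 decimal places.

Audio: 256 kbps = 0.256 Mbps.
lecture capture: 2.796 Mbps × 3660 s = 10233.4 Mb
training video: 6.446 Mbps × 1080 s = 6961.7 Mb
drone footage reel: 28.756 Mbps × 900 s = 25880.4 Mb
sports highlight package: 35.056 Mbps × 1020 s = 35757.1 Mb
podcast episode with video: 3.906 Mbps × 5460 s = 21326.8 Mb
TV episode: 6.556 Mbps × 1800 s = 11800.8 Mb
Total: 111960.1 Mb = 13995.0 MB.
= 13.03 GiB.

13.03 GiB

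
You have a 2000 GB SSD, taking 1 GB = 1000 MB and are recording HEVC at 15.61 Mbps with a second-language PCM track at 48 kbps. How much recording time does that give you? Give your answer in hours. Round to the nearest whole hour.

Audio: 48 kbps = 0.048 Mbps.
Total bitrate: 15.61 + 0.048 = 15.658 Mbps.
Capacity: 2000 GB = 16,000,000 Mb.
Recording time: 16,000,000 / 15.658 = 1,021,842 s ≈ 284 hours.

284 hours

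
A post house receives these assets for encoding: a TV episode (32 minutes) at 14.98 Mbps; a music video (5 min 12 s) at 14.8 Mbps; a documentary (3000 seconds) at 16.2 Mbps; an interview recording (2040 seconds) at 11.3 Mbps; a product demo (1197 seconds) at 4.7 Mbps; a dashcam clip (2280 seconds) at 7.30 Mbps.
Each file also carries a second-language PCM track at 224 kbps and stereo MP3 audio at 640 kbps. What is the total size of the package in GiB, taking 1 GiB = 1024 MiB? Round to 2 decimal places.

Audio total: 224 + 640 = 864 kbps = 0.864 Mbps.
TV episode: 15.844 Mbps × 1920 s = 30420.5 Mb
music video: 15.664 Mbps × 312 s = 4887.2 Mb
documentary: 17.064 Mbps × 3000 s = 51192.0 Mb
interview recording: 12.164 Mbps × 2040 s = 24814.6 Mb
product demo: 5.564 Mbps × 1197 s = 6660.1 Mb
dashcam clip: 8.164 Mbps × 2280 s = 18613.9 Mb
Total: 136588.2 Mb = 17073.5 MB.
= 15.90 GiB.

15.90 GiB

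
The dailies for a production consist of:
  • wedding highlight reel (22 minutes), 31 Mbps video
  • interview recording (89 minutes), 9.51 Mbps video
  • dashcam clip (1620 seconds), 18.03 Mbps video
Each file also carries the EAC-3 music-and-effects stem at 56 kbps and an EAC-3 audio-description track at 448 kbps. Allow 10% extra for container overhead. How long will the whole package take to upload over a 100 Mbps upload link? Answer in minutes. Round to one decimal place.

22.9 minutes

Audio total: 56 + 448 = 504 kbps = 0.504 Mbps.
wedding highlight reel: 31.504 Mbps × 1320 s × 1.10 = 45743.8 Mb
interview recording: 10.014 Mbps × 5340 s × 1.10 = 58822.2 Mb
dashcam clip: 18.534 Mbps × 1620 s × 1.10 = 33027.6 Mb
Total: 137593.6 Mb = 17199.2 MB.
At 100 Mbps: 137593.6 / 100 = 1376 s ≈ 22.9 minutes.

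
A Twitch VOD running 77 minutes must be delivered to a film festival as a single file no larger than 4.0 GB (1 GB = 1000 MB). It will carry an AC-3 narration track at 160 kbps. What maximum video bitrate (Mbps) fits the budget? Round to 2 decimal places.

6.77 Mbps

Budget: 4.0 GB = 32000.0 Mb.
77 min = 4620 s
Total bitrate budget: 32000.0 Mb / 4620 s = 6.926 Mbps.
Audio: 160 kbps = 0.160 Mbps.
Video: 6.926 − 0.160 = 6.766 Mbps.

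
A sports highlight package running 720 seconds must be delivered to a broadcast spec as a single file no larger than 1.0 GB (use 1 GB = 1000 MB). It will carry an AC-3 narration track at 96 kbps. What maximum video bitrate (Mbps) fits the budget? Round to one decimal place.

11.0 Mbps

Budget: 1.0 GB = 8000.0 Mb.
Total bitrate budget: 8000.0 Mb / 720 s = 11.111 Mbps.
Audio: 96 kbps = 0.096 Mbps.
Video: 11.111 − 0.096 = 11.015 Mbps.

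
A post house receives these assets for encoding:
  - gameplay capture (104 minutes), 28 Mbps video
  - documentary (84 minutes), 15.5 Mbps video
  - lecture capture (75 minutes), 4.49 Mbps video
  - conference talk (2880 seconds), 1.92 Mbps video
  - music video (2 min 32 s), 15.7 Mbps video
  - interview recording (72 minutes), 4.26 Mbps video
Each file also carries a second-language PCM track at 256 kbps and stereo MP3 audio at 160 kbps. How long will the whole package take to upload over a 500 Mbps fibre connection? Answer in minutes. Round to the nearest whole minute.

10 minutes

Audio total: 256 + 160 = 416 kbps = 0.416 Mbps.
gameplay capture: 28.416 Mbps × 6240 s = 177315.8 Mb
documentary: 15.916 Mbps × 5040 s = 80216.6 Mb
lecture capture: 4.906 Mbps × 4500 s = 22077.0 Mb
conference talk: 2.336 Mbps × 2880 s = 6727.7 Mb
music video: 16.116 Mbps × 152 s = 2449.6 Mb
interview recording: 4.676 Mbps × 4320 s = 20200.3 Mb
Total: 308987.1 Mb = 38623.4 MB.
At 500 Mbps: 308987.1 / 500 = 618 s ≈ 10.3 minutes.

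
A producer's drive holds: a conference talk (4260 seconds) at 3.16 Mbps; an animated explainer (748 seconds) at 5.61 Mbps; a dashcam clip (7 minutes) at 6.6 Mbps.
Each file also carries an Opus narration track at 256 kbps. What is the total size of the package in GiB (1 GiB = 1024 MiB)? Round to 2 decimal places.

Audio: 256 kbps = 0.256 Mbps.
conference talk: 3.416 Mbps × 4260 s = 14552.2 Mb
animated explainer: 5.866 Mbps × 748 s = 4387.8 Mb
dashcam clip: 6.856 Mbps × 420 s = 2879.5 Mb
Total: 21819.4 Mb = 2727.4 MB.
= 2.540 GiB.

2.54 GiB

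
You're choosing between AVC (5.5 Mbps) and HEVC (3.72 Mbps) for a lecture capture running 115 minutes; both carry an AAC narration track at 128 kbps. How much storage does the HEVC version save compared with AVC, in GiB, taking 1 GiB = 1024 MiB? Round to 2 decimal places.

115 min = 6900 s
Audio: 128 kbps = 0.128 Mbps.
AVC: 5.628 Mbps × 6900 s = 38833.2 Mb = 4.521 GiB.
HEVC: 3.848 Mbps × 6900 s = 26551.2 Mb = 3.091 GiB.
Saving: 4.521 − 3.091 = 1.430 GiB.

1.43 GiB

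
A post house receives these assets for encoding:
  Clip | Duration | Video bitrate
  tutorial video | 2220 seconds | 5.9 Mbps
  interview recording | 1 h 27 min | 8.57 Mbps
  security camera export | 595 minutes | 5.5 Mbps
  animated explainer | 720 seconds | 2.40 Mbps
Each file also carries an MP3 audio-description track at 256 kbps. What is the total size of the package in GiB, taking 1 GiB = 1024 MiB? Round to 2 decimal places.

31.10 GiB

Audio: 256 kbps = 0.256 Mbps.
tutorial video: 6.156 Mbps × 2220 s = 13666.3 Mb
interview recording: 8.826 Mbps × 5220 s = 46071.7 Mb
security camera export: 5.756 Mbps × 35700 s = 205489.2 Mb
animated explainer: 2.656 Mbps × 720 s = 1912.3 Mb
Total: 267139.6 Mb = 33392.4 MB.
= 31.10 GiB.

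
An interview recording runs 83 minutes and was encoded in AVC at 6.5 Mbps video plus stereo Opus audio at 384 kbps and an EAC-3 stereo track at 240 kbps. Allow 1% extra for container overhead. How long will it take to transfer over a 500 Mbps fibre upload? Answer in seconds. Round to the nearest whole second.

83 min = 4980 s
Audio total: 384 + 240 = 624 kbps = 0.624 Mbps.
Total bitrate: 7.124 Mbps.
File: 7.124 Mbps × 4980 s = 35477.5 Mb.
With 1% container overhead: ×1.01. → 35832.3 Mb.
At 500 Mbps: 35832.3 / 500 = 71.7 s ≈ 71.7 seconds.

72 seconds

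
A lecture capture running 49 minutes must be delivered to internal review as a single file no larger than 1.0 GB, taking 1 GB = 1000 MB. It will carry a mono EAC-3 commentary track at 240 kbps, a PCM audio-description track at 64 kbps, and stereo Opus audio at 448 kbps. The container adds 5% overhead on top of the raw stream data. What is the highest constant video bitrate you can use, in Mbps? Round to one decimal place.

1.8 Mbps

Budget: 1.0 GB = 8000.0 Mb.
Stream payload after overhead: 8000.0 / 1.05 = 7619.0 Mb.
49 min = 2940 s
Total bitrate budget: 7619.0 Mb / 2940 s = 2.592 Mbps.
Audio total: 240 + 64 + 448 = 752 kbps = 0.752 Mbps.
Video: 2.592 − 0.752 = 1.840 Mbps.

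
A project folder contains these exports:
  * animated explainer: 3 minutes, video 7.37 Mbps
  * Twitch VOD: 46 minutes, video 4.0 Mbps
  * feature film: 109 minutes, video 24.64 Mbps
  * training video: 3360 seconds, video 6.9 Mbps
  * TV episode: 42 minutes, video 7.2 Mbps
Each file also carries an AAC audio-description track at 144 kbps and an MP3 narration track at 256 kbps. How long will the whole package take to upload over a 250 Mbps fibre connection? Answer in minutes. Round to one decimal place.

Audio total: 144 + 256 = 400 kbps = 0.400 Mbps.
animated explainer: 7.770 Mbps × 180 s = 1398.6 Mb
Twitch VOD: 4.400 Mbps × 2760 s = 12144.0 Mb
feature film: 25.040 Mbps × 6540 s = 163761.6 Mb
training video: 7.300 Mbps × 3360 s = 24528.0 Mb
TV episode: 7.600 Mbps × 2520 s = 19152.0 Mb
Total: 220984.2 Mb = 27623.0 MB.
At 250 Mbps: 220984.2 / 250 = 884 s ≈ 14.7 minutes.

14.7 minutes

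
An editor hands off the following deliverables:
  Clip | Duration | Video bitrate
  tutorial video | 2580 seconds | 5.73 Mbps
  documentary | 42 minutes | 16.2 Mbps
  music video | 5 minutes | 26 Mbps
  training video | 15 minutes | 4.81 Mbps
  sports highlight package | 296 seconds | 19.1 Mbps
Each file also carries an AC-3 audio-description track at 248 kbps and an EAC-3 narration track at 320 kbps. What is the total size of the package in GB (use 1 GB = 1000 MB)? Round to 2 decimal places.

Audio total: 248 + 320 = 568 kbps = 0.568 Mbps.
tutorial video: 6.298 Mbps × 2580 s = 16248.8 Mb
documentary: 16.768 Mbps × 2520 s = 42255.4 Mb
music video: 26.568 Mbps × 300 s = 7970.4 Mb
training video: 5.378 Mbps × 900 s = 4840.2 Mb
sports highlight package: 19.668 Mbps × 296 s = 5821.7 Mb
Total: 77136.5 Mb = 9642.1 MB.
= 9.642 GB.

9.64 GB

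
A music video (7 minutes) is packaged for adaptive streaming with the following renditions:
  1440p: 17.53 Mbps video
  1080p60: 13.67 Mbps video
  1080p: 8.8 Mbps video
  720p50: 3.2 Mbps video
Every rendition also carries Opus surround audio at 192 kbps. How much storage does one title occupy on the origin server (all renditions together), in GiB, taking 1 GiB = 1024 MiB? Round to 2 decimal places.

7 min = 420 s
Audio: 192 kbps = 0.192 Mbps.
Sum of rendition bitrates: (17.53+0.192) + (13.67+0.192) + (8.8+0.192) + (3.2+0.192) = 43.968 Mbps.
× 420 s = 18,467 Mb = 2,308 MB = 2.150 GiB.

2.15 GiB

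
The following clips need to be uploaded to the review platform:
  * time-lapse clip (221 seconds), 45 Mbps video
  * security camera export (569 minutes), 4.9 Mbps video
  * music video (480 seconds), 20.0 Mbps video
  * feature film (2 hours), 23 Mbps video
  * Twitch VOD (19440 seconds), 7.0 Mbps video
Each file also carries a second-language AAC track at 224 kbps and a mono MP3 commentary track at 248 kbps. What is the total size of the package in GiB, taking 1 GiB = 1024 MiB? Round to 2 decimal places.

Audio total: 224 + 248 = 472 kbps = 0.472 Mbps.
time-lapse clip: 45.472 Mbps × 221 s = 10049.3 Mb
security camera export: 5.372 Mbps × 34140 s = 183400.1 Mb
music video: 20.472 Mbps × 480 s = 9826.6 Mb
feature film: 23.472 Mbps × 7200 s = 168998.4 Mb
Twitch VOD: 7.472 Mbps × 19440 s = 145255.7 Mb
Total: 517530.0 Mb = 64691.3 MB.
= 60.25 GiB.

60.25 GiB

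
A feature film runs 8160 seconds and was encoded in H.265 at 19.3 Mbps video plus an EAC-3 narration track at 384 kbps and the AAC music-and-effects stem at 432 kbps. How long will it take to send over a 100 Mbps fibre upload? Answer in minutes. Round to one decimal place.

27.4 minutes

Audio total: 384 + 432 = 816 kbps = 0.816 Mbps.
Total bitrate: 20.116 Mbps.
File: 20.116 Mbps × 8160 s = 164146.6 Mb.
At 100 Mbps: 164146.6 / 100 = 1641.5 s ≈ 27.4 minutes.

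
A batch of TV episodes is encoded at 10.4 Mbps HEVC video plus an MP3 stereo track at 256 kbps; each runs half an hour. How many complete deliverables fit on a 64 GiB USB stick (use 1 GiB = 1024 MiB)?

28

30 min = 1800 s
Audio: 256 kbps = 0.256 Mbps.
Total bitrate: 10.656 Mbps.
Per item: 10.656 Mbps × 1800 s = 19,181 Mb = 2,398 MB.
Capacity: 64 GiB = 549,756 Mb; 28.66 items → 28 complete.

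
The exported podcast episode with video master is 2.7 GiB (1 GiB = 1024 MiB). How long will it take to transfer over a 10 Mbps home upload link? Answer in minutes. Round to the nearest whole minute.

39 minutes

File: 2.7 GiB = 23192.8 Mb.
At 10 Mbps: 23192.8 / 10 = 2319.3 s ≈ 38.7 minutes.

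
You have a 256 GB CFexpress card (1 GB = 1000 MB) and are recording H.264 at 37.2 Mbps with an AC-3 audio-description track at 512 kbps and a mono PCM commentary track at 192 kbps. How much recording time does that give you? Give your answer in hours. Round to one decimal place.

Audio total: 512 + 192 = 704 kbps = 0.704 Mbps.
Total bitrate: 37.2 + 0.704 = 37.904 Mbps.
Capacity: 256 GB = 2,048,000 Mb.
Recording time: 2,048,000 / 37.904 = 54,031 s ≈ 15.0 hours.

15.0 hours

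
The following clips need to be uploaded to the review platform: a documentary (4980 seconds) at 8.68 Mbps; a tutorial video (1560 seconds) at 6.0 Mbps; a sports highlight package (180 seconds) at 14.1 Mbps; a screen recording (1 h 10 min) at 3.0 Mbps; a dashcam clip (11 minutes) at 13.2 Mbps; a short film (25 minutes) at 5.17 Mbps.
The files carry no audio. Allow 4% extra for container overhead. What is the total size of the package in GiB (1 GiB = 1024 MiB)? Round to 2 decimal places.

10.19 GiB

documentary: 8.680 Mbps × 4980 s × 1.04 = 44955.5 Mb
tutorial video: 6.000 Mbps × 1560 s × 1.04 = 9734.4 Mb
sports highlight package: 14.100 Mbps × 180 s × 1.04 = 2639.5 Mb
screen recording: 3.000 Mbps × 4200 s × 1.04 = 13104.0 Mb
dashcam clip: 13.200 Mbps × 660 s × 1.04 = 9060.5 Mb
short film: 5.170 Mbps × 1500 s × 1.04 = 8065.2 Mb
Total: 87559.1 Mb = 10944.9 MB.
= 10.19 GiB.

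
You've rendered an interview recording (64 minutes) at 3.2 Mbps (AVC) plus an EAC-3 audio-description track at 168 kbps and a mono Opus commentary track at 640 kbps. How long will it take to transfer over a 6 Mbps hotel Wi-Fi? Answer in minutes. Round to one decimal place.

64 min = 3840 s
Audio total: 168 + 640 = 808 kbps = 0.808 Mbps.
Total bitrate: 4.008 Mbps.
File: 4.008 Mbps × 3840 s = 15390.7 Mb.
At 6 Mbps: 15390.7 / 6 = 2565.1 s ≈ 42.8 minutes.

42.8 minutes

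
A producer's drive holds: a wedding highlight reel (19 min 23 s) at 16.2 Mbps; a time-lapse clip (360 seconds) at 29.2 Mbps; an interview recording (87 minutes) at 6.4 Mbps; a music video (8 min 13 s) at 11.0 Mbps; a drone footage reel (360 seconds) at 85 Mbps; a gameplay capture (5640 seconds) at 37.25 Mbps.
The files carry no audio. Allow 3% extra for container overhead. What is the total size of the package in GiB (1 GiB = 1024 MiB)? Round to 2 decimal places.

37.04 GiB

wedding highlight reel: 16.200 Mbps × 1163 s × 1.03 = 19405.8 Mb
time-lapse clip: 29.200 Mbps × 360 s × 1.03 = 10827.4 Mb
interview recording: 6.400 Mbps × 5220 s × 1.03 = 34410.2 Mb
music video: 11.000 Mbps × 493 s × 1.03 = 5585.7 Mb
drone footage reel: 85.000 Mbps × 360 s × 1.03 = 31518.0 Mb
gameplay capture: 37.250 Mbps × 5640 s × 1.03 = 216392.7 Mb
Total: 318139.8 Mb = 39767.5 MB.
= 37.04 GiB.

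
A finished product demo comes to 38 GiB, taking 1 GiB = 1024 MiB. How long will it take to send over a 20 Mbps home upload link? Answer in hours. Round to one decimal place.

4.5 hours

File: 38 GiB = 326417.5 Mb.
At 20 Mbps: 326417.5 / 20 = 16320.9 s ≈ 4.53 hours.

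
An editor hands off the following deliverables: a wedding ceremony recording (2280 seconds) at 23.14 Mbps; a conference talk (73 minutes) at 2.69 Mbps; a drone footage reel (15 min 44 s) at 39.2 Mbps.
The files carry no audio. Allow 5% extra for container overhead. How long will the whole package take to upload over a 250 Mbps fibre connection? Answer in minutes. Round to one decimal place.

wedding ceremony recording: 23.140 Mbps × 2280 s × 1.05 = 55397.2 Mb
conference talk: 2.690 Mbps × 4380 s × 1.05 = 12371.3 Mb
drone footage reel: 39.200 Mbps × 944 s × 1.05 = 38855.0 Mb
Total: 106623.5 Mb = 13327.9 MB.
At 250 Mbps: 106623.5 / 250 = 426 s ≈ 7.11 minutes.

7.1 minutes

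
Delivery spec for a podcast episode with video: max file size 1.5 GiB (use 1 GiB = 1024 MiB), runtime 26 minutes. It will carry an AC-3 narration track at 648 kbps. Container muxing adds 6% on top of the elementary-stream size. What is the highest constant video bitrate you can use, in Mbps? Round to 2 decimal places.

Budget: 1.5 GiB = 12884.9 Mb.
Stream payload after overhead: 12884.9 / 1.06 = 12155.6 Mb.
26 min = 1560 s
Total bitrate budget: 12155.6 Mb / 1560 s = 7.792 Mbps.
Audio: 648 kbps = 0.648 Mbps.
Video: 7.792 − 0.648 = 7.144 Mbps.

7.14 Mbps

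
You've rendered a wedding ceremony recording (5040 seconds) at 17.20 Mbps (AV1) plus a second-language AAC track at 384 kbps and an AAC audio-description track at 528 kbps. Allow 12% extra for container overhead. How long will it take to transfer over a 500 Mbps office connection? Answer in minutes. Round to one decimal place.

Audio total: 384 + 528 = 912 kbps = 0.912 Mbps.
Total bitrate: 18.112 Mbps.
File: 18.112 Mbps × 5040 s = 91284.5 Mb.
With 12% container overhead: ×1.12. → 102238.6 Mb.
At 500 Mbps: 102238.6 / 500 = 204.5 s ≈ 3.41 minutes.

3.4 minutes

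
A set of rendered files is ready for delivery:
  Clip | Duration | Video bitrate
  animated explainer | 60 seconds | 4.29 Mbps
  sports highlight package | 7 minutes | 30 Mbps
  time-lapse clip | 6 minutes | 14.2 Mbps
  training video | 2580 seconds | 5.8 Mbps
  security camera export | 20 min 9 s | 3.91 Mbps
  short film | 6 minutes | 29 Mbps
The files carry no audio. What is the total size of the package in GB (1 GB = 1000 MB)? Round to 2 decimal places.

6.01 GB

animated explainer: 4.290 Mbps × 60 s = 257.4 Mb
sports highlight package: 30.000 Mbps × 420 s = 12600.0 Mb
time-lapse clip: 14.200 Mbps × 360 s = 5112.0 Mb
training video: 5.800 Mbps × 2580 s = 14964.0 Mb
security camera export: 3.910 Mbps × 1209 s = 4727.2 Mb
short film: 29.000 Mbps × 360 s = 10440.0 Mb
Total: 48100.6 Mb = 6012.6 MB.
= 6.013 GB.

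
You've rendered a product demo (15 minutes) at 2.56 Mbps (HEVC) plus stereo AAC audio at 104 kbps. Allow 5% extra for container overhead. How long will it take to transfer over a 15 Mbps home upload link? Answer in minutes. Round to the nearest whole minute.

3 minutes

15 min = 900 s
Audio: 104 kbps = 0.104 Mbps.
Total bitrate: 2.664 Mbps.
File: 2.664 Mbps × 900 s = 2397.6 Mb.
With 5% container overhead: ×1.05. → 2517.5 Mb.
At 15 Mbps: 2517.5 / 15 = 167.8 s ≈ 2.8 minutes.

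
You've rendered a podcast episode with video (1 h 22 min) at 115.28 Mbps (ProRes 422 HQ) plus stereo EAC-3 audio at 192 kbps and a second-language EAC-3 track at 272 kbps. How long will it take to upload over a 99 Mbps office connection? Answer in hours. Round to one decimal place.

1 h 22 min = 82 min = 4920 s
Audio total: 192 + 272 = 464 kbps = 0.464 Mbps.
Total bitrate: 115.744 Mbps.
File: 115.744 Mbps × 4920 s = 569460.5 Mb.
At 99 Mbps: 569460.5 / 99 = 5752.1 s ≈ 1.6 hours.

1.6 hours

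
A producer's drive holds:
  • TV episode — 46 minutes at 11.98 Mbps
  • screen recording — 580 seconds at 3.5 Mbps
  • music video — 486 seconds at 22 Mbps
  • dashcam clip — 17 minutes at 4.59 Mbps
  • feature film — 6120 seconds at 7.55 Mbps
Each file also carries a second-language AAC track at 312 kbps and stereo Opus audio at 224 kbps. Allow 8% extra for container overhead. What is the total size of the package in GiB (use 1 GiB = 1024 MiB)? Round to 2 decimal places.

12.89 GiB

Audio total: 312 + 224 = 536 kbps = 0.536 Mbps.
TV episode: 12.516 Mbps × 2760 s × 1.08 = 37307.7 Mb
screen recording: 4.036 Mbps × 580 s × 1.08 = 2528.2 Mb
music video: 22.536 Mbps × 486 s × 1.08 = 11828.7 Mb
dashcam clip: 5.126 Mbps × 1020 s × 1.08 = 5646.8 Mb
feature film: 8.086 Mbps × 6120 s × 1.08 = 53445.2 Mb
Total: 110756.6 Mb = 13844.6 MB.
= 12.89 GiB.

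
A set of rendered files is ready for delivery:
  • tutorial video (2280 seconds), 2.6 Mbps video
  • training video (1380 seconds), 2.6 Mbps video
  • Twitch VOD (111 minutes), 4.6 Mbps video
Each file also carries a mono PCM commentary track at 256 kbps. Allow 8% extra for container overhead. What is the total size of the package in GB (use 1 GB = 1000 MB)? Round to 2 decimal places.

Audio: 256 kbps = 0.256 Mbps.
tutorial video: 2.856 Mbps × 2280 s × 1.08 = 7032.6 Mb
training video: 2.856 Mbps × 1380 s × 1.08 = 4256.6 Mb
Twitch VOD: 4.856 Mbps × 6660 s × 1.08 = 34928.2 Mb
Total: 46217.4 Mb = 5777.2 MB.
= 5.777 GB.

5.78 GB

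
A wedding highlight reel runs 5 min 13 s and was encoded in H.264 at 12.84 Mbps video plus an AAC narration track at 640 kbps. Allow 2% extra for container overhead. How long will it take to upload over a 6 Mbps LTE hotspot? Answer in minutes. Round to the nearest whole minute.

5 min 13 s = 313 s
Audio: 640 kbps = 0.640 Mbps.
Total bitrate: 13.480 Mbps.
File: 13.480 Mbps × 313 s = 4219.2 Mb.
With 2% container overhead: ×1.02. → 4303.6 Mb.
At 6 Mbps: 4303.6 / 6 = 717.3 s ≈ 12 minutes.

12 minutes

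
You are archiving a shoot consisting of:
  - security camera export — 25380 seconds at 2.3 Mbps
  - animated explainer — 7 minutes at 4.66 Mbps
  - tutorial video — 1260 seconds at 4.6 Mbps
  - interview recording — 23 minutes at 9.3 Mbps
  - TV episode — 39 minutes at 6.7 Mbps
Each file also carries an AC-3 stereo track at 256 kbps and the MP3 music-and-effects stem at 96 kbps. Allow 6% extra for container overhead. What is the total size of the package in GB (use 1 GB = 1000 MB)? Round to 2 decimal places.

13.98 GB

Audio total: 256 + 96 = 352 kbps = 0.352 Mbps.
security camera export: 2.652 Mbps × 25380 s × 1.06 = 71346.2 Mb
animated explainer: 5.012 Mbps × 420 s × 1.06 = 2231.3 Mb
tutorial video: 4.952 Mbps × 1260 s × 1.06 = 6613.9 Mb
interview recording: 9.652 Mbps × 1380 s × 1.06 = 14118.9 Mb
TV episode: 7.052 Mbps × 2340 s × 1.06 = 17491.8 Mb
Total: 111802.2 Mb = 13975.3 MB.
= 13.98 GB.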